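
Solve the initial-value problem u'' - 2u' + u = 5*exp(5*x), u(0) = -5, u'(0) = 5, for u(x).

u = -85*exp(x)/16 + 5*exp(5*x)/16 + 35*x*exp(x)/4

Characteristic equation r² - 2r + 1 = 0 has discriminant (-2)² - 4·(1) = 0, so r = 1 is a repeated root.
Hence u_h = (C1 + C2*x)*exp(x).
Try u_p = A*exp(5*x). Substituting into the equation and dividing by exp(5*x) gives A = 5/16, so u_p = 5*exp(5*x)/16.
General solution: u = 5*exp(5*x)/16 + C1*exp(x) + C2*x*exp(x).
Apply the initial conditions: u(0) = 5/16 + C1 = -5 and u'(0) = 25/16 + C1 + C2 = 5. Solving gives C1 = -85/16, C2 = 35/4.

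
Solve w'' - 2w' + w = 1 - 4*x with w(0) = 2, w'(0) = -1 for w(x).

w = -7 - 4*x + 9*exp(x) - 6*x*exp(x)

Characteristic equation r² - 2r + 1 = 0 has discriminant (-2)² - 4·(1) = 0, so r = 1 is a repeated root.
Hence w_h = (C1 + C2*x)*exp(x).
For the particular solution try w_p = A0 + A1*x. Substituting and matching coefficients of each power of x gives A0 = -7, A1 = -4, so w_p = -7 - 4*x.
General solution: w = -7 - 4*x + C1*exp(x) + C2*x*exp(x).
Apply the initial conditions: w(0) = -7 + C1 = 2 and w'(0) = -4 + C1 + C2 = -1. Solving gives C1 = 9, C2 = -6.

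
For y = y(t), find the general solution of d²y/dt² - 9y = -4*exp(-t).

Characteristic equation r² - 9 = 0 factors as (r + 3)(r - 3) = 0, so r = -3, 3.
Hence y_h = C1*exp(-3*t) + C2*exp(3*t).
Try y_p = A*exp(-t). Substituting into the equation and dividing by exp(-t) gives A = 1/2, so y_p = exp(-t)/2.

y = exp(-t)/2 + C1*exp(-3*t) + C2*exp(3*t)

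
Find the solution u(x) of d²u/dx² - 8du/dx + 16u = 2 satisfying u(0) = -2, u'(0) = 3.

Characteristic equation r² - 8r + 16 = 0 has discriminant (-8)² - 4·(16) = 0, so r = 4 is a repeated root.
Hence u_h = (C1 + C2*x)*exp(4*x).
For the particular solution try u_p = A0. Substituting and matching coefficients of each power of x gives A0 = 1/8, so u_p = 1/8.
General solution: u = 1/8 + C1*exp(4*x) + C2*x*exp(4*x).
Apply the initial conditions: u(0) = 1/8 + C1 = -2 and u'(0) = C2 + 4*C1 = 3. Solving gives C1 = -17/8, C2 = 23/2.

u = 1/8 - 17*exp(4*x)/8 + 23*x*exp(4*x)/2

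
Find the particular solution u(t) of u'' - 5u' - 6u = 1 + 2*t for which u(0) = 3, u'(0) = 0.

u = 1/9 - t/3 + 17*exp(-t)/7 + 29*exp(6*t)/63

Characteristic equation r² - 5r - 6 = 0 factors as (r - 6)(r + 1) = 0, so r = 6, -1.
Hence u_h = C1*exp(6*t) + C2*exp(-t).
For the particular solution try u_p = A0 + A1*t. Substituting and matching coefficients of each power of t gives A0 = 1/9, A1 = -1/3, so u_p = 1/9 - t/3.
General solution: u = 1/9 - t/3 + C1*exp(6*t) + C2*exp(-t).
Apply the initial conditions: u(0) = 1/9 + C1 + C2 = 3 and u'(0) = -1/3 - C2 + 6*C1 = 0. Solving gives C1 = 29/63, C2 = 17/7.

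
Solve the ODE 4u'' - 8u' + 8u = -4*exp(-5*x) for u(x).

Divide through by 4: u'' - 2u' + 2u = -exp(-5*x).
Characteristic equation r² - 2r + 2 = 0 has discriminant (-2)² - 4·(2) = -4 < 0, so r = 1 ± i.
Hence u_h = C1*cos(x)*exp(x) + C2*exp(x)*sin(x).
Try u_p = A*exp(-5*x). Substituting into the equation and dividing by exp(-5*x) gives A = -1/37, so u_p = -exp(-5*x)/37.

u = -exp(-5*x)/37 + C1*cos(x)*exp(x) + C2*exp(x)*sin(x)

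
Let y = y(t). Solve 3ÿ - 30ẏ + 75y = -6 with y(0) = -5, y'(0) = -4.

y = -2/25 - 123*exp(5*t)/25 + 103*t*exp(5*t)/5

Divide through by 3: y'' - 10y' + 25y = -2.
Characteristic equation r² - 10r + 25 = 0 has discriminant (-10)² - 4·(25) = 0, so r = 5 is a repeated root.
Hence y_h = (C1 + C2*t)*exp(5*t).
For the particular solution try y_p = A0. Substituting and matching coefficients of each power of t gives A0 = -2/25, so y_p = -2/25.
General solution: y = -2/25 + C1*exp(5*t) + C2*t*exp(5*t).
Apply the initial conditions: y(0) = -2/25 + C1 = -5 and y'(0) = C2 + 5*C1 = -4. Solving gives C1 = -123/25, C2 = 103/5.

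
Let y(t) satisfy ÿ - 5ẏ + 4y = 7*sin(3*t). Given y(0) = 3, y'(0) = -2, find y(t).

y = -104*exp(4*t)/75 - 7*sin(3*t)/50 + 21*cos(3*t)/50 + 119*exp(t)/30

Characteristic equation r² - 5r + 4 = 0 factors as (r - 1)(r - 4) = 0, so r = 1, 4.
Hence y_h = C1*exp(t) + C2*exp(4*t).
Try y_p = A*cos(3*t) + B*sin(3*t). Substituting and equating the coefficients of cos(3t) and sin(3t) gives A = 21/50, B = -7/50, so y_p = -7*sin(3*t)/50 + 21*cos(3*t)/50.
General solution: y = -7*sin(3*t)/50 + 21*cos(3*t)/50 + C1*exp(t) + C2*exp(4*t).
Apply the initial conditions: y(0) = 21/50 + C1 + C2 = 3 and y'(0) = -21/50 + C1 + 4*C2 = -2. Solving gives C1 = 119/30, C2 = -104/75.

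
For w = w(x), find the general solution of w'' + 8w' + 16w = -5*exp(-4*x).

Characteristic equation r² + 8r + 16 = 0 has discriminant (8)² - 4·(16) = 0, so r = -4 is a repeated root.
Hence w_h = (C1 + C2*x)*exp(-4*x).
Since exp(-4*x) solves the homogeneous equation (r = -4 is a root of multiplicity 2), multiply the trial by x^2. Try w_p = A*x^2*exp(-4*x). Substituting into the equation and dividing by exp(-4*x) gives A = -5/2, so w_p = -5*x^2*exp(-4*x)/2.

w = C1*exp(-4*x) - 5*x**2*exp(-4*x)/2 + C2*x*exp(-4*x)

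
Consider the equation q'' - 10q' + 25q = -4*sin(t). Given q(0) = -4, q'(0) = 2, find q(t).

Characteristic equation r² - 10r + 25 = 0 has discriminant (-10)² - 4·(25) = 0, so r = 5 is a repeated root.
Hence q_h = (C1 + C2*t)*exp(5*t).
Try q_p = A*cos(t) + B*sin(t). Substituting and equating the coefficients of cos(t) and sin(t) gives A = -10/169, B = -24/169, so q_p = -24*sin(t)/169 - 10*cos(t)/169.
General solution: q = -24*sin(t)/169 - 10*cos(t)/169 + C1*exp(5*t) + C2*t*exp(5*t).
Apply the initial conditions: q(0) = -10/169 + C1 = -4 and q'(0) = -24/169 + C2 + 5*C1 = 2. Solving gives C1 = -666/169, C2 = 284/13.

q = -666*exp(5*t)/169 - 24*sin(t)/169 - 10*cos(t)/169 + 284*t*exp(5*t)/13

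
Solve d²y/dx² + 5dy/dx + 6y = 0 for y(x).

y = C1*exp(-3*x) + C2*exp(-2*x)

Characteristic equation r² + 5r + 6 = 0 factors as (r + 3)(r + 2) = 0, so r = -3, -2.
Hence y_h = C1*exp(-3*x) + C2*exp(-2*x).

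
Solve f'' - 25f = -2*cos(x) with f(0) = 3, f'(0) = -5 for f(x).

Characteristic equation r² - 25 = 0 factors as (r + 5)(r - 5) = 0, so r = -5, 5.
Hence f_h = C1*exp(-5*x) + C2*exp(5*x).
Try f_p = A*cos(x) + B*sin(x). Substituting and equating the coefficients of cos(x) and sin(x) gives A = 1/13, B = 0, so f_p = cos(x)/13.
General solution: f = cos(x)/13 + C1*exp(-5*x) + C2*exp(5*x).
Apply the initial conditions: f(0) = 1/13 + C1 + C2 = 3 and f'(0) = -5*C1 + 5*C2 = -5. Solving gives C1 = 51/26, C2 = 25/26.

f = cos(x)/13 + 25*exp(5*x)/26 + 51*exp(-5*x)/26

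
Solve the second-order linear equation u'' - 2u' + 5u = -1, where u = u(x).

u = -1/5 + C1*cos(2*x)*exp(x) + C2*exp(x)*sin(2*x)

Characteristic equation r² - 2r + 5 = 0 has discriminant (-2)² - 4·(5) = -16 < 0, so r = 1 ± 2i.
Hence u_h = C1*cos(2*x)*exp(x) + C2*exp(x)*sin(2*x).
For the particular solution try u_p = A0. Substituting and matching coefficients of each power of x gives A0 = -1/5, so u_p = -1/5.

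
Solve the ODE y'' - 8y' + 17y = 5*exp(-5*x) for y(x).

y = 5*exp(-5*x)/82 + C1*cos(x)*exp(4*x) + C2*exp(4*x)*sin(x)

Characteristic equation r² - 8r + 17 = 0 has discriminant (-8)² - 4·(17) = -4 < 0, so r = 4 ± i.
Hence y_h = C1*cos(x)*exp(4*x) + C2*exp(4*x)*sin(x).
Try y_p = A*exp(-5*x). Substituting into the equation and dividing by exp(-5*x) gives A = 5/82, so y_p = 5*exp(-5*x)/82.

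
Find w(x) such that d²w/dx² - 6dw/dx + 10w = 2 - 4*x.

w = -1/25 - 2*x/5 + C1*cos(x)*exp(3*x) + C2*exp(3*x)*sin(x)

Characteristic equation r² - 6r + 10 = 0 has discriminant (-6)² - 4·(10) = -4 < 0, so r = 3 ± i.
Hence w_h = C1*cos(x)*exp(3*x) + C2*exp(3*x)*sin(x).
For the particular solution try w_p = A0 + A1*x. Substituting and matching coefficients of each power of x gives A0 = -1/25, A1 = -2/5, so w_p = -1/25 - 2*x/5.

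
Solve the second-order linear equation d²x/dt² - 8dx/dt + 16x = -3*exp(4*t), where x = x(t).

x = C1*exp(4*t) - 3*t**2*exp(4*t)/2 + C2*t*exp(4*t)

Characteristic equation r² - 8r + 16 = 0 has discriminant (-8)² - 4·(16) = 0, so r = 4 is a repeated root.
Hence x_h = (C1 + C2*t)*exp(4*t).
Since exp(4*t) solves the homogeneous equation (r = 4 is a root of multiplicity 2), multiply the trial by t^2. Try x_p = A*t^2*exp(4*t). Substituting into the equation and dividing by exp(4*t) gives A = -3/2, so x_p = -3*t^2*exp(4*t)/2.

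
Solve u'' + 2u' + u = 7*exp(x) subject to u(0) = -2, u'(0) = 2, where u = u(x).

Characteristic equation r² + 2r + 1 = 0 has discriminant (2)² - 4·(1) = 0, so r = -1 is a repeated root.
Hence u_h = (C1 + C2*x)*exp(-x).
Try u_p = A*exp(x). Substituting into the equation and dividing by exp(x) gives A = 7/4, so u_p = 7*exp(x)/4.
General solution: u = 7*exp(x)/4 + C1*exp(-x) + C2*x*exp(-x).
Apply the initial conditions: u(0) = 7/4 + C1 = -2 and u'(0) = 7/4 + C2 - C1 = 2. Solving gives C1 = -15/4, C2 = -7/2.

u = -15*exp(-x)/4 + 7*exp(x)/4 - 7*x*exp(-x)/2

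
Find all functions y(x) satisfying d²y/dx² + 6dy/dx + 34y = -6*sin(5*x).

y = -6*sin(5*x)/109 + 20*cos(5*x)/109 + C1*cos(5*x)*exp(-3*x) + C2*exp(-3*x)*sin(5*x)

Characteristic equation r² + 6r + 34 = 0 has discriminant (6)² - 4·(34) = -100 < 0, so r = -3 ± 5i.
Hence y_h = C1*cos(5*x)*exp(-3*x) + C2*exp(-3*x)*sin(5*x).
Try y_p = A*cos(5*x) + B*sin(5*x). Substituting and equating the coefficients of cos(5x) and sin(5x) gives A = 20/109, B = -6/109, so y_p = -6*sin(5*x)/109 + 20*cos(5*x)/109.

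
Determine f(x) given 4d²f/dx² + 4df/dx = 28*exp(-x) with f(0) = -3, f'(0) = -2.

f = 2 - 5*exp(-x) - 7*x*exp(-x)

Divide through by 4: f'' + f' = 7*exp(-x).
Characteristic equation r² + r = 0 factors as (r + 1)r = 0, so r = -1, 0.
Hence f_h = C1*exp(-x) + C2.
Since exp(-x) solves the homogeneous equation (r = -1 is a root of multiplicity 1), multiply the trial by x. Try f_p = A*x*exp(-x). Substituting into the equation and dividing by exp(-x) gives A = -7, so f_p = -7*x*exp(-x).
General solution: f = C2 + C1*exp(-x) - 7*x*exp(-x).
Apply the initial conditions: f(0) = C1 + C2 = -3 and f'(0) = -7 - C1 = -2. Solving gives C1 = -5, C2 = 2.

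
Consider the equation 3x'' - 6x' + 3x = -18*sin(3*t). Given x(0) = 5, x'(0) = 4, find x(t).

Divide through by 3: x'' - 2x' + x = -6*sin(3*t).
Characteristic equation r² - 2r + 1 = 0 has discriminant (-2)² - 4·(1) = 0, so r = 1 is a repeated root.
Hence x_h = (C1 + C2*t)*exp(t).
Try x_p = A*cos(3*t) + B*sin(3*t). Substituting and equating the coefficients of cos(3t) and sin(3t) gives A = -9/25, B = 12/25, so x_p = -9*cos(3*t)/25 + 12*sin(3*t)/25.
General solution: x = -9*cos(3*t)/25 + 12*sin(3*t)/25 + C1*exp(t) + C2*t*exp(t).
Apply the initial conditions: x(0) = -9/25 + C1 = 5 and x'(0) = 36/25 + C1 + C2 = 4. Solving gives C1 = 134/25, C2 = -14/5.

x = -9*cos(3*t)/25 + 12*sin(3*t)/25 + 134*exp(t)/25 - 14*t*exp(t)/5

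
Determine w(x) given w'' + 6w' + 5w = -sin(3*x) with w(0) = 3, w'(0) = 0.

Characteristic equation r² + 6r + 5 = 0 factors as (r + 5)(r + 1) = 0, so r = -5, -1.
Hence w_h = C1*exp(-5*x) + C2*exp(-x).
Try w_p = A*cos(3*x) + B*sin(3*x). Substituting and equating the coefficients of cos(3x) and sin(3x) gives A = 9/170, B = 1/85, so w_p = sin(3*x)/85 + 9*cos(3*x)/170.
General solution: w = sin(3*x)/85 + 9*cos(3*x)/170 + C1*exp(-5*x) + C2*exp(-x).
Apply the initial conditions: w(0) = 9/170 + C1 + C2 = 3 and w'(0) = 3/85 - C2 - 5*C1 = 0. Solving gives C1 = -99/136, C2 = 147/40.

w = -99*exp(-5*x)/136 + sin(3*x)/85 + 9*cos(3*x)/170 + 147*exp(-x)/40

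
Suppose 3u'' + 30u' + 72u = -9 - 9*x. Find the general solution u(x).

Divide through by 3: u'' + 10u' + 24u = -3 - 3*x.
Characteristic equation r² + 10r + 24 = 0 factors as (r + 4)(r + 6) = 0, so r = -4, -6.
Hence u_h = C1*exp(-4*x) + C2*exp(-6*x).
For the particular solution try u_p = A0 + A1*x. Substituting and matching coefficients of each power of x gives A0 = -7/96, A1 = -1/8, so u_p = -7/96 - x/8.

u = -7/96 - x/8 + C1*exp(-4*x) + C2*exp(-6*x)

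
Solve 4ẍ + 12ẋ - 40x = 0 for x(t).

Divide through by 4: x'' + 3x' - 10x = 0.
Characteristic equation r² + 3r - 10 = 0 factors as (r + 5)(r - 2) = 0, so r = -5, 2.
Hence x_h = C1*exp(-5*t) + C2*exp(2*t).

x = C1*exp(-5*t) + C2*exp(2*t)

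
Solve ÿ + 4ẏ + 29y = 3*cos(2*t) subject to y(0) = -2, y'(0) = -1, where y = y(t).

y = 24*sin(2*t)/689 + 75*cos(2*t)/689 - 3643*exp(-2*t)*sin(5*t)/3445 - 1453*cos(5*t)*exp(-2*t)/689

Characteristic equation r² + 4r + 29 = 0 has discriminant (4)² - 4·(29) = -100 < 0, so r = -2 ± 5i.
Hence y_h = C1*cos(5*t)*exp(-2*t) + C2*exp(-2*t)*sin(5*t).
Try y_p = A*cos(2*t) + B*sin(2*t). Substituting and equating the coefficients of cos(2t) and sin(2t) gives A = 75/689, B = 24/689, so y_p = 24*sin(2*t)/689 + 75*cos(2*t)/689.
General solution: y = 24*sin(2*t)/689 + 75*cos(2*t)/689 + C1*cos(5*t)*exp(-2*t) + C2*exp(-2*t)*sin(5*t).
Apply the initial conditions: y(0) = 75/689 + C1 = -2 and y'(0) = 48/689 - 2*C1 + 5*C2 = -1. Solving gives C1 = -1453/689, C2 = -3643/3445.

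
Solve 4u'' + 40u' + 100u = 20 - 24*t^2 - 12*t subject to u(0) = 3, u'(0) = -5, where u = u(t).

u = 119/625 - 6*t**2/25 + 9*t/125 + 1756*exp(-5*t)/625 + 1122*t*exp(-5*t)/125

Divide through by 4: u'' + 10u' + 25u = 5 - 6*t^2 - 3*t.
Characteristic equation r² + 10r + 25 = 0 has discriminant (10)² - 4·(25) = 0, so r = -5 is a repeated root.
Hence u_h = (C1 + C2*t)*exp(-5*t).
For the particular solution try u_p = A0 + A1*t + A2*t^2. Substituting and matching coefficients of each power of t gives A0 = 119/625, A1 = 9/125, A2 = -6/25, so u_p = 119/625 - 6*t^2/25 + 9*t/125.
General solution: u = 119/625 - 6*t^2/25 + 9*t/125 + C1*exp(-5*t) + C2*t*exp(-5*t).
Apply the initial conditions: u(0) = 119/625 + C1 = 3 and u'(0) = 9/125 + C2 - 5*C1 = -5. Solving gives C1 = 1756/625, C2 = 1122/125.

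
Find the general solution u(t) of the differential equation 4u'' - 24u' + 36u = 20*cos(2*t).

Divide through by 4: u'' - 6u' + 9u = 5*cos(2*t).
Characteristic equation r² - 6r + 9 = 0 has discriminant (-6)² - 4·(9) = 0, so r = 3 is a repeated root.
Hence u_h = (C1 + C2*t)*exp(3*t).
Try u_p = A*cos(2*t) + B*sin(2*t). Substituting and equating the coefficients of cos(2t) and sin(2t) gives A = 25/169, B = -60/169, so u_p = -60*sin(2*t)/169 + 25*cos(2*t)/169.

u = -60*sin(2*t)/169 + 25*cos(2*t)/169 + C1*exp(3*t) + C2*t*exp(3*t)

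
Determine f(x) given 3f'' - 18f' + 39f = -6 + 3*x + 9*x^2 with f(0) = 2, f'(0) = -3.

Divide through by 3: f'' - 6f' + 13f = -2 + x + 3*x^2.
Characteristic equation r² - 6r + 13 = 0 has discriminant (-6)² - 4·(13) = -16 < 0, so r = 3 ± 2i.
Hence f_h = C1*cos(2*x)*exp(3*x) + C2*exp(3*x)*sin(2*x).
For the particular solution try f_p = A0 + A1*x + A2*x^2. Substituting and matching coefficients of each power of x gives A0 = -122/2197, A1 = 49/169, A2 = 3/13, so f_p = -122/2197 + 3*x^2/13 + 49*x/169.
General solution: f = -122/2197 + 3*x^2/13 + 49*x/169 + C1*cos(2*x)*exp(3*x) + C2*exp(3*x)*sin(2*x).
Apply the initial conditions: f(0) = -122/2197 + C1 = 2 and f'(0) = 49/169 + 2*C2 + 3*C1 = -3. Solving gives C1 = 4516/2197, C2 = -10388/2197.

f = -122/2197 + 3*x**2/13 + 49*x/169 - 10388*exp(3*x)*sin(2*x)/2197 + 4516*cos(2*x)*exp(3*x)/2197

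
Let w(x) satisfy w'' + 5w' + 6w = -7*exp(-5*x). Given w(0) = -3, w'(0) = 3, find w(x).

Characteristic equation r² + 5r + 6 = 0 factors as (r + 2)(r + 3) = 0, so r = -2, -3.
Hence w_h = C1*exp(-2*x) + C2*exp(-3*x).
Try w_p = A*exp(-5*x). Substituting into the equation and dividing by exp(-5*x) gives A = -7/6, so w_p = -7*exp(-5*x)/6.
General solution: w = -7*exp(-5*x)/6 + C1*exp(-2*x) + C2*exp(-3*x).
Apply the initial conditions: w(0) = -7/6 + C1 + C2 = -3 and w'(0) = 35/6 - 3*C2 - 2*C1 = 3. Solving gives C1 = -25/3, C2 = 13/2.

w = -25*exp(-2*x)/3 - 7*exp(-5*x)/6 + 13*exp(-3*x)/2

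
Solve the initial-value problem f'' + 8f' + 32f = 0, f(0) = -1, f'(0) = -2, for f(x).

Characteristic equation r² + 8r + 32 = 0 has discriminant (8)² - 4·(32) = -64 < 0, so r = -4 ± 4i.
Hence f_h = C1*cos(4*x)*exp(-4*x) + C2*exp(-4*x)*sin(4*x).
Apply the initial conditions: f(0) = C1 = -1 and f'(0) = -4*C1 + 4*C2 = -2. Solving gives C1 = -1, C2 = -3/2.

f = -cos(4*x)*exp(-4*x) - 3*exp(-4*x)*sin(4*x)/2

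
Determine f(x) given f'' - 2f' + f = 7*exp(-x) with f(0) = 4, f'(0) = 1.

f = 7*exp(-x)/4 + 9*exp(x)/4 + x*exp(x)/2

Characteristic equation r² - 2r + 1 = 0 has discriminant (-2)² - 4·(1) = 0, so r = 1 is a repeated root.
Hence f_h = (C1 + C2*x)*exp(x).
Try f_p = A*exp(-x). Substituting into the equation and dividing by exp(-x) gives A = 7/4, so f_p = 7*exp(-x)/4.
General solution: f = 7*exp(-x)/4 + C1*exp(x) + C2*x*exp(x).
Apply the initial conditions: f(0) = 7/4 + C1 = 4 and f'(0) = -7/4 + C1 + C2 = 1. Solving gives C1 = 9/4, C2 = 1/2.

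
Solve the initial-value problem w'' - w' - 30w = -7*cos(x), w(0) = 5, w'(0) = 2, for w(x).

Characteristic equation r² - r - 30 = 0 factors as (r - 6)(r + 5) = 0, so r = 6, -5.
Hence w_h = C1*exp(6*x) + C2*exp(-5*x).
Try w_p = A*cos(x) + B*sin(x). Substituting and equating the coefficients of cos(x) and sin(x) gives A = 217/962, B = 7/962, so w_p = 7*sin(x)/962 + 217*cos(x)/962.
General solution: w = 7*sin(x)/962 + 217*cos(x)/962 + C1*exp(6*x) + C2*exp(-5*x).
Apply the initial conditions: w(0) = 217/962 + C1 + C2 = 5 and w'(0) = 7/962 - 5*C2 + 6*C1 = 2. Solving gives C1 = 87/37, C2 = 63/26.

w = 7*sin(x)/962 + 63*exp(-5*x)/26 + 87*exp(6*x)/37 + 217*cos(x)/962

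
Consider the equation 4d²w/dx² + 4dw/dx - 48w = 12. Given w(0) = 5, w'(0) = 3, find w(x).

Divide through by 4: w'' + w' - 12w = 3.
Characteristic equation r² + r - 12 = 0 factors as (r + 4)(r - 3) = 0, so r = -4, 3.
Hence w_h = C1*exp(-4*x) + C2*exp(3*x).
For the particular solution try w_p = A0. Substituting and matching coefficients of each power of x gives A0 = -1/4, so w_p = -1/4.
General solution: w = -1/4 + C1*exp(-4*x) + C2*exp(3*x).
Apply the initial conditions: w(0) = -1/4 + C1 + C2 = 5 and w'(0) = -4*C1 + 3*C2 = 3. Solving gives C1 = 51/28, C2 = 24/7.

w = -1/4 + 24*exp(3*x)/7 + 51*exp(-4*x)/28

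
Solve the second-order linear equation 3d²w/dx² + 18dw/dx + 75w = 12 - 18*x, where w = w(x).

Divide through by 3: w'' + 6w' + 25w = 4 - 6*x.
Characteristic equation r² + 6r + 25 = 0 has discriminant (6)² - 4·(25) = -64 < 0, so r = -3 ± 4i.
Hence w_h = C1*cos(4*x)*exp(-3*x) + C2*exp(-3*x)*sin(4*x).
For the particular solution try w_p = A0 + A1*x. Substituting and matching coefficients of each power of x gives A0 = 136/625, A1 = -6/25, so w_p = 136/625 - 6*x/25.

w = 136/625 - 6*x/25 + C1*cos(4*x)*exp(-3*x) + C2*exp(-3*x)*sin(4*x)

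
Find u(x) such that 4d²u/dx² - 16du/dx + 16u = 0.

Divide through by 4: u'' - 4u' + 4u = 0.
Characteristic equation r² - 4r + 4 = 0 has discriminant (-4)² - 4·(4) = 0, so r = 2 is a repeated root.
Hence u_h = (C1 + C2*x)*exp(2*x).

u = C1*exp(2*x) + C2*x*exp(2*x)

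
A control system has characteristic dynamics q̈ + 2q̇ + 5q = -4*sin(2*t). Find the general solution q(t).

Characteristic equation r² + 2r + 5 = 0 has discriminant (2)² - 4·(5) = -16 < 0, so r = -1 ± 2i.
Hence q_h = C1*cos(2*t)*exp(-t) + C2*exp(-t)*sin(2*t).
Try q_p = A*cos(2*t) + B*sin(2*t). Substituting and equating the coefficients of cos(2t) and sin(2t) gives A = 16/17, B = -4/17, so q_p = -4*sin(2*t)/17 + 16*cos(2*t)/17.

q = -4*sin(2*t)/17 + 16*cos(2*t)/17 + C1*cos(2*t)*exp(-t) + C2*exp(-t)*sin(2*t)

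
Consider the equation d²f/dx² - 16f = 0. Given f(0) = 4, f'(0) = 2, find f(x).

Characteristic equation r² - 16 = 0 factors as (r + 4)(r - 4) = 0, so r = -4, 4.
Hence f_h = C1*exp(-4*x) + C2*exp(4*x).
Apply the initial conditions: f(0) = C1 + C2 = 4 and f'(0) = -4*C1 + 4*C2 = 2. Solving gives C1 = 7/4, C2 = 9/4.

f = 7*exp(-4*x)/4 + 9*exp(4*x)/4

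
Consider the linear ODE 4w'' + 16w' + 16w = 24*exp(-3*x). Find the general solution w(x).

w = 6*exp(-3*x) + C1*exp(-2*x) + C2*x*exp(-2*x)

Divide through by 4: w'' + 4w' + 4w = 6*exp(-3*x).
Characteristic equation r² + 4r + 4 = 0 has discriminant (4)² - 4·(4) = 0, so r = -2 is a repeated root.
Hence w_h = (C1 + C2*x)*exp(-2*x).
Try w_p = A*exp(-3*x). Substituting into the equation and dividing by exp(-3*x) gives A = 6, so w_p = 6*exp(-3*x).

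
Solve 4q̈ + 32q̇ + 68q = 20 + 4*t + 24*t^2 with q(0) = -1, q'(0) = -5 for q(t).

q = 1873/4913 - 79*t/289 + 6*t**2/17 - 50366*exp(-4*t)*sin(t)/4913 - 6786*cos(t)*exp(-4*t)/4913

Divide through by 4: q'' + 8q' + 17q = 5 + t + 6*t^2.
Characteristic equation r² + 8r + 17 = 0 has discriminant (8)² - 4·(17) = -4 < 0, so r = -4 ± i.
Hence q_h = C1*cos(t)*exp(-4*t) + C2*exp(-4*t)*sin(t).
For the particular solution try q_p = A0 + A1*t + A2*t^2. Substituting and matching coefficients of each power of t gives A0 = 1873/4913, A1 = -79/289, A2 = 6/17, so q_p = 1873/4913 - 79*t/289 + 6*t^2/17.
General solution: q = 1873/4913 - 79*t/289 + 6*t^2/17 + C1*cos(t)*exp(-4*t) + C2*exp(-4*t)*sin(t).
Apply the initial conditions: q(0) = 1873/4913 + C1 = -1 and q'(0) = -79/289 + C2 - 4*C1 = -5. Solving gives C1 = -6786/4913, C2 = -50366/4913.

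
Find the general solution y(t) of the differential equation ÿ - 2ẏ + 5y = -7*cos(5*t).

y = 7*cos(5*t)/25 + 7*sin(5*t)/50 + C1*cos(2*t)*exp(t) + C2*exp(t)*sin(2*t)

Characteristic equation r² - 2r + 5 = 0 has discriminant (-2)² - 4·(5) = -16 < 0, so r = 1 ± 2i.
Hence y_h = C1*cos(2*t)*exp(t) + C2*exp(t)*sin(2*t).
Try y_p = A*cos(5*t) + B*sin(5*t). Substituting and equating the coefficients of cos(5t) and sin(5t) gives A = 7/25, B = 7/50, so y_p = 7*cos(5*t)/25 + 7*sin(5*t)/50.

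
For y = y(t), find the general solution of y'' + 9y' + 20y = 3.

y = 3/20 + C1*exp(-5*t) + C2*exp(-4*t)

Characteristic equation r² + 9r + 20 = 0 factors as (r + 5)(r + 4) = 0, so r = -5, -4.
Hence y_h = C1*exp(-5*t) + C2*exp(-4*t).
For the particular solution try y_p = A0. Substituting and matching coefficients of each power of t gives A0 = 3/20, so y_p = 3/20.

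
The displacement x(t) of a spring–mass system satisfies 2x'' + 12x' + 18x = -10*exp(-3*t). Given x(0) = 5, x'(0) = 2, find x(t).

Divide through by 2: x'' + 6x' + 9x = -5*exp(-3*t).
Characteristic equation r² + 6r + 9 = 0 has discriminant (6)² - 4·(9) = 0, so r = -3 is a repeated root.
Hence x_h = (C1 + C2*t)*exp(-3*t).
Since exp(-3*t) solves the homogeneous equation (r = -3 is a root of multiplicity 2), multiply the trial by t^2. Try x_p = A*t^2*exp(-3*t). Substituting into the equation and dividing by exp(-3*t) gives A = -5/2, so x_p = -5*t^2*exp(-3*t)/2.
General solution: x = C1*exp(-3*t) - 5*t^2*exp(-3*t)/2 + C2*t*exp(-3*t).
Apply the initial conditions: x(0) = C1 = 5 and x'(0) = C2 - 3*C1 = 2. Solving gives C1 = 5, C2 = 17.

x = 5*exp(-3*t) + 17*t*exp(-3*t) - 5*t**2*exp(-3*t)/2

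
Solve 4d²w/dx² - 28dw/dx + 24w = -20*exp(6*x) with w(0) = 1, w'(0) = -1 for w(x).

Divide through by 4: w'' - 7w' + 6w = -5*exp(6*x).
Characteristic equation r² - 7r + 6 = 0 factors as (r - 6)(r - 1) = 0, so r = 6, 1.
Hence w_h = C1*exp(6*x) + C2*exp(x).
Since exp(6*x) solves the homogeneous equation (r = 6 is a root of multiplicity 1), multiply the trial by x. Try w_p = A*x*exp(6*x). Substituting into the equation and dividing by exp(6*x) gives A = -1, so w_p = -x*exp(6*x).
General solution: w = C1*exp(6*x) + C2*exp(x) - x*exp(6*x).
Apply the initial conditions: w(0) = C1 + C2 = 1 and w'(0) = -1 + C2 + 6*C1 = -1. Solving gives C1 = -1/5, C2 = 6/5.

w = -exp(6*x)/5 + 6*exp(x)/5 - x*exp(6*x)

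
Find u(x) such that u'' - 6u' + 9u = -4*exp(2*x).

u = -4*exp(2*x) + C1*exp(3*x) + C2*x*exp(3*x)

Characteristic equation r² - 6r + 9 = 0 has discriminant (-6)² - 4·(9) = 0, so r = 3 is a repeated root.
Hence u_h = (C1 + C2*x)*exp(3*x).
Try u_p = A*exp(2*x). Substituting into the equation and dividing by exp(2*x) gives A = -4, so u_p = -4*exp(2*x).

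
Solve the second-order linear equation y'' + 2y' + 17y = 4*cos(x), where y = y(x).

Characteristic equation r² + 2r + 17 = 0 has discriminant (2)² - 4·(17) = -64 < 0, so r = -1 ± 4i.
Hence y_h = C1*cos(4*x)*exp(-x) + C2*exp(-x)*sin(4*x).
Try y_p = A*cos(x) + B*sin(x). Substituting and equating the coefficients of cos(x) and sin(x) gives A = 16/65, B = 2/65, so y_p = 2*sin(x)/65 + 16*cos(x)/65.

y = 2*sin(x)/65 + 16*cos(x)/65 + C1*cos(4*x)*exp(-x) + C2*exp(-x)*sin(4*x)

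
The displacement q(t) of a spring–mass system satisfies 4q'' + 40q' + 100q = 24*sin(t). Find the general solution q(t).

q = -15*cos(t)/169 + 36*sin(t)/169 + C1*exp(-5*t) + C2*t*exp(-5*t)

Divide through by 4: q'' + 10q' + 25q = 6*sin(t).
Characteristic equation r² + 10r + 25 = 0 has discriminant (10)² - 4·(25) = 0, so r = -5 is a repeated root.
Hence q_h = (C1 + C2*t)*exp(-5*t).
Try q_p = A*cos(t) + B*sin(t). Substituting and equating the coefficients of cos(t) and sin(t) gives A = -15/169, B = 36/169, so q_p = -15*cos(t)/169 + 36*sin(t)/169.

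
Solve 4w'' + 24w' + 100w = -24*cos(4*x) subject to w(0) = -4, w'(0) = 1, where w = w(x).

Divide through by 4: w'' + 6w' + 25w = -6*cos(4*x).
Characteristic equation r² + 6r + 25 = 0 has discriminant (6)² - 4·(25) = -64 < 0, so r = -3 ± 4i.
Hence w_h = C1*cos(4*x)*exp(-3*x) + C2*exp(-3*x)*sin(4*x).
Try w_p = A*cos(4*x) + B*sin(4*x). Substituting and equating the coefficients of cos(4x) and sin(4x) gives A = -6/73, B = -16/73, so w_p = -16*sin(4*x)/73 - 6*cos(4*x)/73.
General solution: w = -16*sin(4*x)/73 - 6*cos(4*x)/73 + C1*cos(4*x)*exp(-3*x) + C2*exp(-3*x)*sin(4*x).
Apply the initial conditions: w(0) = -6/73 + C1 = -4 and w'(0) = -64/73 - 3*C1 + 4*C2 = 1. Solving gives C1 = -286/73, C2 = -721/292.

w = -16*sin(4*x)/73 - 6*cos(4*x)/73 - 721*exp(-3*x)*sin(4*x)/292 - 286*cos(4*x)*exp(-3*x)/73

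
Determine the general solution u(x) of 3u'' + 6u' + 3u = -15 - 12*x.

Divide through by 3: u'' + 2u' + u = -5 - 4*x.
Characteristic equation r² + 2r + 1 = 0 has discriminant (2)² - 4·(1) = 0, so r = -1 is a repeated root.
Hence u_h = (C1 + C2*x)*exp(-x).
For the particular solution try u_p = A0 + A1*x. Substituting and matching coefficients of each power of x gives A0 = 3, A1 = -4, so u_p = 3 - 4*x.

u = 3 - 4*x + C1*exp(-x) + C2*x*exp(-x)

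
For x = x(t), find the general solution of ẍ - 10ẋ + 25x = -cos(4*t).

x = -9*cos(4*t)/1681 + 40*sin(4*t)/1681 + C1*exp(5*t) + C2*t*exp(5*t)

Characteristic equation r² - 10r + 25 = 0 has discriminant (-10)² - 4·(25) = 0, so r = 5 is a repeated root.
Hence x_h = (C1 + C2*t)*exp(5*t).
Try x_p = A*cos(4*t) + B*sin(4*t). Substituting and equating the coefficients of cos(4t) and sin(4t) gives A = -9/1681, B = 40/1681, so x_p = -9*cos(4*t)/1681 + 40*sin(4*t)/1681.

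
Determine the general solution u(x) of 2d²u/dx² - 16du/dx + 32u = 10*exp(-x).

u = exp(-x)/5 + C1*exp(4*x) + C2*x*exp(4*x)

Divide through by 2: u'' - 8u' + 16u = 5*exp(-x).
Characteristic equation r² - 8r + 16 = 0 has discriminant (-8)² - 4·(16) = 0, so r = 4 is a repeated root.
Hence u_h = (C1 + C2*x)*exp(4*x).
Try u_p = A*exp(-x). Substituting into the equation and dividing by exp(-x) gives A = 1/5, so u_p = exp(-x)/5.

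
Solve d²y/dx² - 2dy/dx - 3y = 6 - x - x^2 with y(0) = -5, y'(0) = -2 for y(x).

y = -46/27 - 2*exp(-x) - 35*exp(3*x)/27 - x/9 + x**2/3

Characteristic equation r² - 2r - 3 = 0 factors as (r + 1)(r - 3) = 0, so r = -1, 3.
Hence y_h = C1*exp(-x) + C2*exp(3*x).
For the particular solution try y_p = A0 + A1*x + A2*x^2. Substituting and matching coefficients of each power of x gives A0 = -46/27, A1 = -1/9, A2 = 1/3, so y_p = -46/27 - x/9 + x^2/3.
General solution: y = -46/27 - x/9 + x^2/3 + C1*exp(-x) + C2*exp(3*x).
Apply the initial conditions: y(0) = -46/27 + C1 + C2 = -5 and y'(0) = -1/9 - C1 + 3*C2 = -2. Solving gives C1 = -2, C2 = -35/27.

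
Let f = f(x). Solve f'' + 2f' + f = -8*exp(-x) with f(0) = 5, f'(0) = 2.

Characteristic equation r² + 2r + 1 = 0 has discriminant (2)² - 4·(1) = 0, so r = -1 is a repeated root.
Hence f_h = (C1 + C2*x)*exp(-x).
Since exp(-x) solves the homogeneous equation (r = -1 is a root of multiplicity 2), multiply the trial by x^2. Try f_p = A*x^2*exp(-x). Substituting into the equation and dividing by exp(-x) gives A = -4, so f_p = -4*x^2*exp(-x).
General solution: f = C1*exp(-x) - 4*x^2*exp(-x) + C2*x*exp(-x).
Apply the initial conditions: f(0) = C1 = 5 and f'(0) = C2 - C1 = 2. Solving gives C1 = 5, C2 = 7.

f = 5*exp(-x) - 4*x**2*exp(-x) + 7*x*exp(-x)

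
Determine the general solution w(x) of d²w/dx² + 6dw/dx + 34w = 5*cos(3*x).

w = 90*sin(3*x)/949 + 125*cos(3*x)/949 + C1*cos(5*x)*exp(-3*x) + C2*exp(-3*x)*sin(5*x)

Characteristic equation r² + 6r + 34 = 0 has discriminant (6)² - 4·(34) = -100 < 0, so r = -3 ± 5i.
Hence w_h = C1*cos(5*x)*exp(-3*x) + C2*exp(-3*x)*sin(5*x).
Try w_p = A*cos(3*x) + B*sin(3*x). Substituting and equating the coefficients of cos(3x) and sin(3x) gives A = 125/949, B = 90/949, so w_p = 90*sin(3*x)/949 + 125*cos(3*x)/949.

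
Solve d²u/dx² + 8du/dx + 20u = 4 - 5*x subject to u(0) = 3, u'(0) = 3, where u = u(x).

u = 3/10 - x/4 + 27*cos(2*x)*exp(-4*x)/10 + 281*exp(-4*x)*sin(2*x)/40

Characteristic equation r² + 8r + 20 = 0 has discriminant (8)² - 4·(20) = -16 < 0, so r = -4 ± 2i.
Hence u_h = C1*cos(2*x)*exp(-4*x) + C2*exp(-4*x)*sin(2*x).
For the particular solution try u_p = A0 + A1*x. Substituting and matching coefficients of each power of x gives A0 = 3/10, A1 = -1/4, so u_p = 3/10 - x/4.
General solution: u = 3/10 - x/4 + C1*cos(2*x)*exp(-4*x) + C2*exp(-4*x)*sin(2*x).
Apply the initial conditions: u(0) = 3/10 + C1 = 3 and u'(0) = -1/4 - 4*C1 + 2*C2 = 3. Solving gives C1 = 27/10, C2 = 281/40.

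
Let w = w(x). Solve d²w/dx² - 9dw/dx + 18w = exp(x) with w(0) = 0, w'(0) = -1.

Characteristic equation r² - 9r + 18 = 0 factors as (r - 3)(r - 6) = 0, so r = 3, 6.
Hence w_h = C1*exp(3*x) + C2*exp(6*x).
Try w_p = A*exp(x). Substituting into the equation and dividing by exp(x) gives A = 1/10, so w_p = exp(x)/10.
General solution: w = exp(x)/10 + C1*exp(3*x) + C2*exp(6*x).
Apply the initial conditions: w(0) = 1/10 + C1 + C2 = 0 and w'(0) = 1/10 + 3*C1 + 6*C2 = -1. Solving gives C1 = 1/6, C2 = -4/15.

w = -4*exp(6*x)/15 + exp(3*x)/6 + exp(x)/10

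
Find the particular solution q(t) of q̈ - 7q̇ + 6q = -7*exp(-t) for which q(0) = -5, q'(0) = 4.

q = -61*exp(t)/10 - exp(-t)/2 + 8*exp(6*t)/5

Characteristic equation r² - 7r + 6 = 0 factors as (r - 1)(r - 6) = 0, so r = 1, 6.
Hence q_h = C1*exp(t) + C2*exp(6*t).
Try q_p = A*exp(-t). Substituting into the equation and dividing by exp(-t) gives A = -1/2, so q_p = -exp(-t)/2.
General solution: q = -exp(-t)/2 + C1*exp(t) + C2*exp(6*t).
Apply the initial conditions: q(0) = -1/2 + C1 + C2 = -5 and q'(0) = 1/2 + C1 + 6*C2 = 4. Solving gives C1 = -61/10, C2 = 8/5.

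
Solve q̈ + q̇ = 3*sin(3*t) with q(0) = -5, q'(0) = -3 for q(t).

q = -7 - 3*sin(3*t)/10 - cos(3*t)/10 + 21*exp(-t)/10

Characteristic equation r² + r = 0 factors as (r + 1)r = 0, so r = -1, 0.
Hence q_h = C1*exp(-t) + C2.
Try q_p = A*cos(3*t) + B*sin(3*t). Substituting and equating the coefficients of cos(3t) and sin(3t) gives A = -1/10, B = -3/10, so q_p = -3*sin(3*t)/10 - cos(3*t)/10.
General solution: q = C2 - 3*sin(3*t)/10 - cos(3*t)/10 + C1*exp(-t).
Apply the initial conditions: q(0) = -1/10 + C1 + C2 = -5 and q'(0) = -9/10 - C1 = -3. Solving gives C1 = 21/10, C2 = -7.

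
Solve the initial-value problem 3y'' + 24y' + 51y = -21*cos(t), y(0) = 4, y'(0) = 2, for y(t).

y = -7*cos(t)/20 - 7*sin(t)/40 + 87*cos(t)*exp(-4*t)/20 + 783*exp(-4*t)*sin(t)/40

Divide through by 3: y'' + 8y' + 17y = -7*cos(t).
Characteristic equation r² + 8r + 17 = 0 has discriminant (8)² - 4·(17) = -4 < 0, so r = -4 ± i.
Hence y_h = C1*cos(t)*exp(-4*t) + C2*exp(-4*t)*sin(t).
Try y_p = A*cos(t) + B*sin(t). Substituting and equating the coefficients of cos(t) and sin(t) gives A = -7/20, B = -7/40, so y_p = -7*cos(t)/20 - 7*sin(t)/40.
General solution: y = -7*cos(t)/20 - 7*sin(t)/40 + C1*cos(t)*exp(-4*t) + C2*exp(-4*t)*sin(t).
Apply the initial conditions: y(0) = -7/20 + C1 = 4 and y'(0) = -7/40 + C2 - 4*C1 = 2. Solving gives C1 = 87/20, C2 = 783/40.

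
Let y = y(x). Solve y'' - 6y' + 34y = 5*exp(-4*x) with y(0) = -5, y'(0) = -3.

Characteristic equation r² - 6r + 34 = 0 has discriminant (-6)² - 4·(34) = -100 < 0, so r = 3 ± 5i.
Hence y_h = C1*cos(5*x)*exp(3*x) + C2*exp(3*x)*sin(5*x).
Try y_p = A*exp(-4*x). Substituting into the equation and dividing by exp(-4*x) gives A = 5/74, so y_p = 5*exp(-4*x)/74.
General solution: y = 5*exp(-4*x)/74 + C1*cos(5*x)*exp(3*x) + C2*exp(3*x)*sin(5*x).
Apply the initial conditions: y(0) = 5/74 + C1 = -5 and y'(0) = -10/37 + 3*C1 + 5*C2 = -3. Solving gives C1 = -375/74, C2 = 923/370.

y = 5*exp(-4*x)/74 - 375*cos(5*x)*exp(3*x)/74 + 923*exp(3*x)*sin(5*x)/370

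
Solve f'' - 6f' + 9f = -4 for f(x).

f = -4/9 + C1*exp(3*x) + C2*x*exp(3*x)

Characteristic equation r² - 6r + 9 = 0 has discriminant (-6)² - 4·(9) = 0, so r = 3 is a repeated root.
Hence f_h = (C1 + C2*x)*exp(3*x).
For the particular solution try f_p = A0. Substituting and matching coefficients of each power of x gives A0 = -4/9, so f_p = -4/9.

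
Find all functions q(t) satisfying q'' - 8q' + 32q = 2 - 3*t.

Characteristic equation r² - 8r + 32 = 0 has discriminant (-8)² - 4·(32) = -64 < 0, so r = 4 ± 4i.
Hence q_h = C1*cos(4*t)*exp(4*t) + C2*exp(4*t)*sin(4*t).
For the particular solution try q_p = A0 + A1*t. Substituting and matching coefficients of each power of t gives A0 = 5/128, A1 = -3/32, so q_p = 5/128 - 3*t/32.

q = 5/128 - 3*t/32 + C1*cos(4*t)*exp(4*t) + C2*exp(4*t)*sin(4*t)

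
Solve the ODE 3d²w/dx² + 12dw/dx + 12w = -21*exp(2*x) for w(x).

Divide through by 3: w'' + 4w' + 4w = -7*exp(2*x).
Characteristic equation r² + 4r + 4 = 0 has discriminant (4)² - 4·(4) = 0, so r = -2 is a repeated root.
Hence w_h = (C1 + C2*x)*exp(-2*x).
Try w_p = A*exp(2*x). Substituting into the equation and dividing by exp(2*x) gives A = -7/16, so w_p = -7*exp(2*x)/16.

w = -7*exp(2*x)/16 + C1*exp(-2*x) + C2*x*exp(-2*x)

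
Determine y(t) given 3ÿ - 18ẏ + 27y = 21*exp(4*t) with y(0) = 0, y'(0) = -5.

y = -7*exp(3*t) + 7*exp(4*t) - 12*t*exp(3*t)

Divide through by 3: y'' - 6y' + 9y = 7*exp(4*t).
Characteristic equation r² - 6r + 9 = 0 has discriminant (-6)² - 4·(9) = 0, so r = 3 is a repeated root.
Hence y_h = (C1 + C2*t)*exp(3*t).
Try y_p = A*exp(4*t). Substituting into the equation and dividing by exp(4*t) gives A = 7, so y_p = 7*exp(4*t).
General solution: y = 7*exp(4*t) + C1*exp(3*t) + C2*t*exp(3*t).
Apply the initial conditions: y(0) = 7 + C1 = 0 and y'(0) = 28 + C2 + 3*C1 = -5. Solving gives C1 = -7, C2 = -12.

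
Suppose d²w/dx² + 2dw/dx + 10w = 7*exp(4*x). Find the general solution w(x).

w = 7*exp(4*x)/34 + C1*cos(3*x)*exp(-x) + C2*exp(-x)*sin(3*x)

Characteristic equation r² + 2r + 10 = 0 has discriminant (2)² - 4·(10) = -36 < 0, so r = -1 ± 3i.
Hence w_h = C1*cos(3*x)*exp(-x) + C2*exp(-x)*sin(3*x).
Try w_p = A*exp(4*x). Substituting into the equation and dividing by exp(4*x) gives A = 7/34, so w_p = 7*exp(4*x)/34.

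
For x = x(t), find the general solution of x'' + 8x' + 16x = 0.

Characteristic equation r² + 8r + 16 = 0 has discriminant (8)² - 4·(16) = 0, so r = -4 is a repeated root.
Hence x_h = (C1 + C2*t)*exp(-4*t).

x = C1*exp(-4*t) + C2*t*exp(-4*t)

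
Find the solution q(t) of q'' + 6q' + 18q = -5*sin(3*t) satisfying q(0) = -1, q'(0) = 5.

q = -sin(3*t)/9 + 2*cos(3*t)/9 - 11*cos(3*t)*exp(-3*t)/9 + 5*exp(-3*t)*sin(3*t)/9

Characteristic equation r² + 6r + 18 = 0 has discriminant (6)² - 4·(18) = -36 < 0, so r = -3 ± 3i.
Hence q_h = C1*cos(3*t)*exp(-3*t) + C2*exp(-3*t)*sin(3*t).
Try q_p = A*cos(3*t) + B*sin(3*t). Substituting and equating the coefficients of cos(3t) and sin(3t) gives A = 2/9, B = -1/9, so q_p = -sin(3*t)/9 + 2*cos(3*t)/9.
General solution: q = -sin(3*t)/9 + 2*cos(3*t)/9 + C1*cos(3*t)*exp(-3*t) + C2*exp(-3*t)*sin(3*t).
Apply the initial conditions: q(0) = 2/9 + C1 = -1 and q'(0) = -1/3 - 3*C1 + 3*C2 = 5. Solving gives C1 = -11/9, C2 = 5/9.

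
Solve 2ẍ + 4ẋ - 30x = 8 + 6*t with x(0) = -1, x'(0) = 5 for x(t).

x = -22/75 - 183*exp(-5*t)/200 - t/5 + 5*exp(3*t)/24

Divide through by 2: x'' + 2x' - 15x = 4 + 3*t.
Characteristic equation r² + 2r - 15 = 0 factors as (r - 3)(r + 5) = 0, so r = 3, -5.
Hence x_h = C1*exp(3*t) + C2*exp(-5*t).
For the particular solution try x_p = A0 + A1*t. Substituting and matching coefficients of each power of t gives A0 = -22/75, A1 = -1/5, so x_p = -22/75 - t/5.
General solution: x = -22/75 - t/5 + C1*exp(3*t) + C2*exp(-5*t).
Apply the initial conditions: x(0) = -22/75 + C1 + C2 = -1 and x'(0) = -1/5 - 5*C2 + 3*C1 = 5. Solving gives C1 = 5/24, C2 = -183/200.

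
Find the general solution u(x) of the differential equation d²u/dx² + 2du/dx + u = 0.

Characteristic equation r² + 2r + 1 = 0 has discriminant (2)² - 4·(1) = 0, so r = -1 is a repeated root.
Hence u_h = (C1 + C2*x)*exp(-x).

u = C1*exp(-x) + C2*x*exp(-x)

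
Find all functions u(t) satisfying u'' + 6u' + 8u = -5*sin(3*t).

Characteristic equation r² + 6r + 8 = 0 factors as (r + 4)(r + 2) = 0, so r = -4, -2.
Hence u_h = C1*exp(-4*t) + C2*exp(-2*t).
Try u_p = A*cos(3*t) + B*sin(3*t). Substituting and equating the coefficients of cos(3t) and sin(3t) gives A = 18/65, B = 1/65, so u_p = sin(3*t)/65 + 18*cos(3*t)/65.

u = sin(3*t)/65 + 18*cos(3*t)/65 + C1*exp(-4*t) + C2*exp(-2*t)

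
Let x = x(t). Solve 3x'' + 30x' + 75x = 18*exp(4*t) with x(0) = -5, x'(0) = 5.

x = -137*exp(-5*t)/27 + 2*exp(4*t)/27 - 62*t*exp(-5*t)/3

Divide through by 3: x'' + 10x' + 25x = 6*exp(4*t).
Characteristic equation r² + 10r + 25 = 0 has discriminant (10)² - 4·(25) = 0, so r = -5 is a repeated root.
Hence x_h = (C1 + C2*t)*exp(-5*t).
Try x_p = A*exp(4*t). Substituting into the equation and dividing by exp(4*t) gives A = 2/27, so x_p = 2*exp(4*t)/27.
General solution: x = 2*exp(4*t)/27 + C1*exp(-5*t) + C2*t*exp(-5*t).
Apply the initial conditions: x(0) = 2/27 + C1 = -5 and x'(0) = 8/27 + C2 - 5*C1 = 5. Solving gives C1 = -137/27, C2 = -62/3.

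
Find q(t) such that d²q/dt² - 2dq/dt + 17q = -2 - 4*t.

Characteristic equation r² - 2r + 17 = 0 has discriminant (-2)² - 4·(17) = -64 < 0, so r = 1 ± 4i.
Hence q_h = C1*cos(4*t)*exp(t) + C2*exp(t)*sin(4*t).
For the particular solution try q_p = A0 + A1*t. Substituting and matching coefficients of each power of t gives A0 = -42/289, A1 = -4/17, so q_p = -42/289 - 4*t/17.

q = -42/289 - 4*t/17 + C1*cos(4*t)*exp(t) + C2*exp(t)*sin(4*t)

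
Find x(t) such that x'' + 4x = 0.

x = C1*cos(2*t) + C2*sin(2*t)

Characteristic equation r² + 4 = 0 has discriminant (0)² - 4·(4) = -16 < 0, so r = ± 2i.
Hence x_h = C1*cos(2*t) + C2*sin(2*t).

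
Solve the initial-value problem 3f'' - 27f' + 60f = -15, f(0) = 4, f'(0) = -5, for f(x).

f = -1/4 - 22*exp(5*x) + 105*exp(4*x)/4

Divide through by 3: f'' - 9f' + 20f = -5.
Characteristic equation r² - 9r + 20 = 0 factors as (r - 5)(r - 4) = 0, so r = 5, 4.
Hence f_h = C1*exp(5*x) + C2*exp(4*x).
For the particular solution try f_p = A0. Substituting and matching coefficients of each power of x gives A0 = -1/4, so f_p = -1/4.
General solution: f = -1/4 + C1*exp(5*x) + C2*exp(4*x).
Apply the initial conditions: f(0) = -1/4 + C1 + C2 = 4 and f'(0) = 4*C2 + 5*C1 = -5. Solving gives C1 = -22, C2 = 105/4.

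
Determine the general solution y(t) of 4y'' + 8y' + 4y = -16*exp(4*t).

Divide through by 4: y'' + 2y' + y = -4*exp(4*t).
Characteristic equation r² + 2r + 1 = 0 has discriminant (2)² - 4·(1) = 0, so r = -1 is a repeated root.
Hence y_h = (C1 + C2*t)*exp(-t).
Try y_p = A*exp(4*t). Substituting into the equation and dividing by exp(4*t) gives A = -4/25, so y_p = -4*exp(4*t)/25.

y = -4*exp(4*t)/25 + C1*exp(-t) + C2*t*exp(-t)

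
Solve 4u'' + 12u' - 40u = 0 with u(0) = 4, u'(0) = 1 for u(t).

Divide through by 4: u'' + 3u' - 10u = 0.
Characteristic equation r² + 3r - 10 = 0 factors as (r + 5)(r - 2) = 0, so r = -5, 2.
Hence u_h = C1*exp(-5*t) + C2*exp(2*t).
Apply the initial conditions: u(0) = C1 + C2 = 4 and u'(0) = -5*C1 + 2*C2 = 1. Solving gives C1 = 1, C2 = 3.

u = 3*exp(2*t) + exp(-5*t)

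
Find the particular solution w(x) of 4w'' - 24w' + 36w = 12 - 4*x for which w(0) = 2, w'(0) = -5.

w = 7/27 - x/9 + 47*exp(3*x)/27 - 91*x*exp(3*x)/9

Divide through by 4: w'' - 6w' + 9w = 3 - x.
Characteristic equation r² - 6r + 9 = 0 has discriminant (-6)² - 4·(9) = 0, so r = 3 is a repeated root.
Hence w_h = (C1 + C2*x)*exp(3*x).
For the particular solution try w_p = A0 + A1*x. Substituting and matching coefficients of each power of x gives A0 = 7/27, A1 = -1/9, so w_p = 7/27 - x/9.
General solution: w = 7/27 - x/9 + C1*exp(3*x) + C2*x*exp(3*x).
Apply the initial conditions: w(0) = 7/27 + C1 = 2 and w'(0) = -1/9 + C2 + 3*C1 = -5. Solving gives C1 = 47/27, C2 = -91/9.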